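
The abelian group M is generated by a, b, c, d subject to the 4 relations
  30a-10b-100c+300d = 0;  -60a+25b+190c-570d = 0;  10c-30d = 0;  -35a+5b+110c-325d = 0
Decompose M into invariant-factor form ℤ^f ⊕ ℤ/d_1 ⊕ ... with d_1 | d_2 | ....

rank_ℚ(R)=4; free=4−4=0
SNF(R) diag = [5, 5, 10, 30] → torsion [5, 5, 10, 30]

Answer: M ≅ ℤ/5 ⊕ ℤ/5 ⊕ ℤ/10 ⊕ ℤ/30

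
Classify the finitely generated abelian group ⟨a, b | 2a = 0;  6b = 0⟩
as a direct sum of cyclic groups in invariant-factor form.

rank_ℚ(R)=2; free=2−2=0
SNF(R) diag = [2, 6] → torsion [2, 6]

Answer: M ≅ ℤ/2 ⊕ ℤ/6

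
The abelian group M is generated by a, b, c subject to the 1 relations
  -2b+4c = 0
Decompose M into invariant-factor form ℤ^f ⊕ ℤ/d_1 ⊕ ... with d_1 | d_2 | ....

rank_ℚ(R)=1; free=3−1=2
SNF(R) diag = [2] → torsion [2]

Answer: M ≅ ℤ^2 ⊕ ℤ/2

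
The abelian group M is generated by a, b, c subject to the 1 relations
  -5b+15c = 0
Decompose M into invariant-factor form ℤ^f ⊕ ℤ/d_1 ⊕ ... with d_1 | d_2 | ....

rank_ℚ(R)=1; free=3−1=2
SNF(R) diag = [5] → torsion [5]

Answer: M ≅ ℤ^2 ⊕ ℤ/5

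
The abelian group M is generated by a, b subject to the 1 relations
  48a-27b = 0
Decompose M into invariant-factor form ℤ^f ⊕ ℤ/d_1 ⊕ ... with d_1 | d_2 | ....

Answer: M ≅ ℤ^1 ⊕ ℤ/3

Derivation:
rank_ℚ(R)=1; free=2−1=1
SNF(R) diag = [3] → torsion [3]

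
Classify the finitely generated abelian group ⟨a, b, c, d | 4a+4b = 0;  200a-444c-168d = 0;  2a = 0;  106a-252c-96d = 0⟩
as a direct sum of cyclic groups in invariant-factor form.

rank_ℚ(R)=4; free=4−4=0
SNF(R) diag = [2, 4, 12, 24] → torsion [2, 4, 12, 24]

Answer: M ≅ ℤ/2 ⊕ ℤ/4 ⊕ ℤ/12 ⊕ ℤ/24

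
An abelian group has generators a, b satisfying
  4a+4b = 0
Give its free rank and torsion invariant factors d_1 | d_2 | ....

Answer: M ≅ ℤ^1 ⊕ ℤ/4

Derivation:
rank_ℚ(R)=1; free=2−1=1
SNF(R) diag = [4] → torsion [4]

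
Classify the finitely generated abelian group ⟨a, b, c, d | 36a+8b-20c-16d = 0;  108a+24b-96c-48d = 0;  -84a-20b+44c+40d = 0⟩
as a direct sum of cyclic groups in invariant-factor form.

Answer: M ≅ ℤ^1 ⊕ ℤ/4 ⊕ ℤ/12 ⊕ ℤ/36

Derivation:
rank_ℚ(R)=3; free=4−3=1
SNF(R) diag = [4, 12, 36] → torsion [4, 12, 36]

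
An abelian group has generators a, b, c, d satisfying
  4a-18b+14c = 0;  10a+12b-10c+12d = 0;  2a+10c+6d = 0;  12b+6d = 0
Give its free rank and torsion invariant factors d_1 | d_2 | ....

Answer: M ≅ ℤ/2 ⊕ ℤ/6 ⊕ ℤ/6 ⊕ ℤ/12

Derivation:
rank_ℚ(R)=4; free=4−4=0
SNF(R) diag = [2, 6, 6, 12] → torsion [2, 6, 6, 12]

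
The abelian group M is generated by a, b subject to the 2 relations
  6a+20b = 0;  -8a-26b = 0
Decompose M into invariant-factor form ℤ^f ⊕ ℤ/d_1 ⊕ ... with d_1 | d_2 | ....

Answer: M ≅ ℤ/2 ⊕ ℤ/2

Derivation:
rank_ℚ(R)=2; free=2−2=0
SNF(R) diag = [2, 2] → torsion [2, 2]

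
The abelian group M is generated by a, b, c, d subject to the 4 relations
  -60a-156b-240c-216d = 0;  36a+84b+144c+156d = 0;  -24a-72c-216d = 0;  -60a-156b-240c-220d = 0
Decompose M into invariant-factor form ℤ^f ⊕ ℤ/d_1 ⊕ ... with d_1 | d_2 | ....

Answer: M ≅ ℤ/4 ⊕ ℤ/12 ⊕ ℤ/24 ⊕ ℤ/48

Derivation:
rank_ℚ(R)=4; free=4−4=0
SNF(R) diag = [4, 12, 24, 48] → torsion [4, 12, 24, 48]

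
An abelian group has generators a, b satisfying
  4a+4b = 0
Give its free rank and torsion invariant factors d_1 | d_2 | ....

Answer: M ≅ ℤ^1 ⊕ ℤ/4

Derivation:
rank_ℚ(R)=1; free=2−1=1
SNF(R) diag = [4] → torsion [4]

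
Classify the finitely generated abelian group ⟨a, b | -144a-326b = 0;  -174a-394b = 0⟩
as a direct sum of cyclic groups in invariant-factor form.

Answer: M ≅ ℤ/2 ⊕ ℤ/6

Derivation:
rank_ℚ(R)=2; free=2−2=0
SNF(R) diag = [2, 6] → torsion [2, 6]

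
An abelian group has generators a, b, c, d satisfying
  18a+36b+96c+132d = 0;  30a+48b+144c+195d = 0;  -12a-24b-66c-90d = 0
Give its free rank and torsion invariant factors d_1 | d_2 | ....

rank_ℚ(R)=3; free=4−3=1
SNF(R) diag = [3, 6, 6] → torsion [3, 6, 6]

Answer: M ≅ ℤ^1 ⊕ ℤ/3 ⊕ ℤ/6 ⊕ ℤ/6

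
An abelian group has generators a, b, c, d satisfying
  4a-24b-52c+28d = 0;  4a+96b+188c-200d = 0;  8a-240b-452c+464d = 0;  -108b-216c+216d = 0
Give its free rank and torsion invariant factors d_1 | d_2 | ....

rank_ℚ(R)=4; free=4−4=0
SNF(R) diag = [4, 12, 36, 108] → torsion [4, 12, 36, 108]

Answer: M ≅ ℤ/4 ⊕ ℤ/12 ⊕ ℤ/36 ⊕ ℤ/108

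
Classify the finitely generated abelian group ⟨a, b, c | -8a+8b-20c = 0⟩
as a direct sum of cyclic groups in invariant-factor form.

rank_ℚ(R)=1; free=3−1=2
SNF(R) diag = [4] → torsion [4]

Answer: M ≅ ℤ^2 ⊕ ℤ/4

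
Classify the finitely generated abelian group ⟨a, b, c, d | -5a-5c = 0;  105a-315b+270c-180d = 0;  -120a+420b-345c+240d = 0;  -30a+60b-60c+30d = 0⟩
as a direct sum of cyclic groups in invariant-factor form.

Answer: M ≅ ℤ/5 ⊕ ℤ/15 ⊕ ℤ/15 ⊕ ℤ/30

Derivation:
rank_ℚ(R)=4; free=4−4=0
SNF(R) diag = [5, 15, 15, 30] → torsion [5, 15, 15, 30]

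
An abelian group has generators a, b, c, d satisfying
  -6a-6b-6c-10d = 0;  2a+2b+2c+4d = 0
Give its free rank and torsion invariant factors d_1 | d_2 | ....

Answer: M ≅ ℤ^2 ⊕ ℤ/2 ⊕ ℤ/2

Derivation:
rank_ℚ(R)=2; free=4−2=2
SNF(R) diag = [2, 2] → torsion [2, 2]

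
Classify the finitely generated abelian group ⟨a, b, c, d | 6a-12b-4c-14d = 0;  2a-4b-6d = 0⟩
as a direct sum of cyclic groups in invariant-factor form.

Answer: M ≅ ℤ^2 ⊕ ℤ/2 ⊕ ℤ/4

Derivation:
rank_ℚ(R)=2; free=4−2=2
SNF(R) diag = [2, 4] → torsion [2, 4]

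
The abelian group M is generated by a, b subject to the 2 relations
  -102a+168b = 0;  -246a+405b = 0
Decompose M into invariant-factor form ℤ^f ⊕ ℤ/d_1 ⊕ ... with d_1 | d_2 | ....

Answer: M ≅ ℤ/3 ⊕ ℤ/6

Derivation:
rank_ℚ(R)=2; free=2−2=0
SNF(R) diag = [3, 6] → torsion [3, 6]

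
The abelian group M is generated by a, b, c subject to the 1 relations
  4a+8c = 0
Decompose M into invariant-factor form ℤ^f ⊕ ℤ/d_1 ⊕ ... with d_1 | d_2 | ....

Answer: M ≅ ℤ^2 ⊕ ℤ/4

Derivation:
rank_ℚ(R)=1; free=3−1=2
SNF(R) diag = [4] → torsion [4]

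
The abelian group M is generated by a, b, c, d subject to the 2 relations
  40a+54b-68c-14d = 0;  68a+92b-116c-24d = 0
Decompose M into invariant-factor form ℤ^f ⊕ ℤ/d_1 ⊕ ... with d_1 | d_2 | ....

Answer: M ≅ ℤ^2 ⊕ ℤ/2 ⊕ ℤ/4

Derivation:
rank_ℚ(R)=2; free=4−2=2
SNF(R) diag = [2, 4] → torsion [2, 4]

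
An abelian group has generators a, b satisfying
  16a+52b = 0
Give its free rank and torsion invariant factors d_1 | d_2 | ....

Answer: M ≅ ℤ^1 ⊕ ℤ/4

Derivation:
rank_ℚ(R)=1; free=2−1=1
SNF(R) diag = [4] → torsion [4]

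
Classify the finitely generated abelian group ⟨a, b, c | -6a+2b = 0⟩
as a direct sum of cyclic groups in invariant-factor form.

Answer: M ≅ ℤ^2 ⊕ ℤ/2

Derivation:
rank_ℚ(R)=1; free=3−1=2
SNF(R) diag = [2] → torsion [2]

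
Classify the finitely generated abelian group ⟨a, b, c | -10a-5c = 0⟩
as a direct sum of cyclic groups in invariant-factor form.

Answer: M ≅ ℤ^2 ⊕ ℤ/5

Derivation:
rank_ℚ(R)=1; free=3−1=2
SNF(R) diag = [5] → torsion [5]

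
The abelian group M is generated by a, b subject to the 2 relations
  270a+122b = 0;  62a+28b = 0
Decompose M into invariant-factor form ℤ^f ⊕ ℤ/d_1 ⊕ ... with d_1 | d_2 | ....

rank_ℚ(R)=2; free=2−2=0
SNF(R) diag = [2, 2] → torsion [2, 2]

Answer: M ≅ ℤ/2 ⊕ ℤ/2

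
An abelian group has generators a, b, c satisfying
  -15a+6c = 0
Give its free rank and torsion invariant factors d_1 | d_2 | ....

Answer: M ≅ ℤ^2 ⊕ ℤ/3

Derivation:
rank_ℚ(R)=1; free=3−1=2
SNF(R) diag = [3] → torsion [3]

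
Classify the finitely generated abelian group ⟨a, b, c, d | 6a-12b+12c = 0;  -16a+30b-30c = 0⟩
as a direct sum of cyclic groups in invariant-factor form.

rank_ℚ(R)=2; free=4−2=2
SNF(R) diag = [2, 6] → torsion [2, 6]

Answer: M ≅ ℤ^2 ⊕ ℤ/2 ⊕ ℤ/6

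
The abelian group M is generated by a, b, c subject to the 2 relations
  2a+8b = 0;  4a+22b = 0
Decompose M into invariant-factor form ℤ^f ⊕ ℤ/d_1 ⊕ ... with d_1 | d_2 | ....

rank_ℚ(R)=2; free=3−2=1
SNF(R) diag = [2, 6] → torsion [2, 6]

Answer: M ≅ ℤ^1 ⊕ ℤ/2 ⊕ ℤ/6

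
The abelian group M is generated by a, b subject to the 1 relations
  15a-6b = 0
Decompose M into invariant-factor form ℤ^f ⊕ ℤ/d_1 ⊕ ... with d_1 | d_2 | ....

Answer: M ≅ ℤ^1 ⊕ ℤ/3

Derivation:
rank_ℚ(R)=1; free=2−1=1
SNF(R) diag = [3] → torsion [3]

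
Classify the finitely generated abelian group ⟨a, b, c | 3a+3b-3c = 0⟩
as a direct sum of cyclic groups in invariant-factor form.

Answer: M ≅ ℤ^2 ⊕ ℤ/3

Derivation:
rank_ℚ(R)=1; free=3−1=2
SNF(R) diag = [3] → torsion [3]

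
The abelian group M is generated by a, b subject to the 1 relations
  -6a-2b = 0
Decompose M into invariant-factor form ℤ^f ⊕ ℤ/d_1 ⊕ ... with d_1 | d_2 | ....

rank_ℚ(R)=1; free=2−1=1
SNF(R) diag = [2] → torsion [2]

Answer: M ≅ ℤ^1 ⊕ ℤ/2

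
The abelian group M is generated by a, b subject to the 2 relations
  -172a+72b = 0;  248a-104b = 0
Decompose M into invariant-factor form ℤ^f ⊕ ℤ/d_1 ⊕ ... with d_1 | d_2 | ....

Answer: M ≅ ℤ/4 ⊕ ℤ/8

Derivation:
rank_ℚ(R)=2; free=2−2=0
SNF(R) diag = [4, 8] → torsion [4, 8]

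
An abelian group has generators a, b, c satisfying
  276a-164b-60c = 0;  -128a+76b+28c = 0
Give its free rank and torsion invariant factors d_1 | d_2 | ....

rank_ℚ(R)=2; free=3−2=1
SNF(R) diag = [4, 4] → torsion [4, 4]

Answer: M ≅ ℤ^1 ⊕ ℤ/4 ⊕ ℤ/4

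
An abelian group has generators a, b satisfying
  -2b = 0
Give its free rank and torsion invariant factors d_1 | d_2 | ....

Answer: M ≅ ℤ^1 ⊕ ℤ/2

Derivation:
rank_ℚ(R)=1; free=2−1=1
SNF(R) diag = [2] → torsion [2]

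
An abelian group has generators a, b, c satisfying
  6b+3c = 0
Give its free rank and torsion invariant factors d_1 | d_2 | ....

rank_ℚ(R)=1; free=3−1=2
SNF(R) diag = [3] → torsion [3]

Answer: M ≅ ℤ^2 ⊕ ℤ/3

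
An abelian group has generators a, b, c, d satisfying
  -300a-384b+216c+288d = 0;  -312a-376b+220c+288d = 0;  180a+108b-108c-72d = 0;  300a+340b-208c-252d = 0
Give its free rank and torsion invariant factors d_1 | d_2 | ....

Answer: M ≅ ℤ/4 ⊕ ℤ/12 ⊕ ℤ/36 ⊕ ℤ/36

Derivation:
rank_ℚ(R)=4; free=4−4=0
SNF(R) diag = [4, 12, 36, 36] → torsion [4, 12, 36, 36]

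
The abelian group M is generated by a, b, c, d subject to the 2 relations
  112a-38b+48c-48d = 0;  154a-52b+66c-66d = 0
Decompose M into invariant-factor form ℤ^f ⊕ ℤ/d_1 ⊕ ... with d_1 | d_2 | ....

Answer: M ≅ ℤ^2 ⊕ ℤ/2 ⊕ ℤ/2

Derivation:
rank_ℚ(R)=2; free=4−2=2
SNF(R) diag = [2, 2] → torsion [2, 2]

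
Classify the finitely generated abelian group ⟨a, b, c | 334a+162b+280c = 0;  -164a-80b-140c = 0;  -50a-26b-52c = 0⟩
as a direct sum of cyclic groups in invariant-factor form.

Answer: M ≅ ℤ/2 ⊕ ℤ/4 ⊕ ℤ/8

Derivation:
rank_ℚ(R)=3; free=3−3=0
SNF(R) diag = [2, 4, 8] → torsion [2, 4, 8]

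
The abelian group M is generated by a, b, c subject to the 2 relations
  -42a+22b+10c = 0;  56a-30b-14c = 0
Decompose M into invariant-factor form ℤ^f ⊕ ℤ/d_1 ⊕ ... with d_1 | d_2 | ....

Answer: M ≅ ℤ^1 ⊕ ℤ/2 ⊕ ℤ/2

Derivation:
rank_ℚ(R)=2; free=3−2=1
SNF(R) diag = [2, 2] → torsion [2, 2]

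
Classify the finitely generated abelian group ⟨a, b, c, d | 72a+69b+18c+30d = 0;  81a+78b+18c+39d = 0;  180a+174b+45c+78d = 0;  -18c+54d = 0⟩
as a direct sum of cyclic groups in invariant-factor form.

rank_ℚ(R)=4; free=4−4=0
SNF(R) diag = [3, 9, 9, 18] → torsion [3, 9, 9, 18]

Answer: M ≅ ℤ/3 ⊕ ℤ/9 ⊕ ℤ/9 ⊕ ℤ/18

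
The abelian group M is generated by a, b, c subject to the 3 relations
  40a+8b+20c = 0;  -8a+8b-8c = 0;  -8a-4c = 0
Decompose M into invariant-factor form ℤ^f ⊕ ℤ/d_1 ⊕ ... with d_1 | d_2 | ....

rank_ℚ(R)=3; free=3−3=0
SNF(R) diag = [4, 8, 8] → torsion [4, 8, 8]

Answer: M ≅ ℤ/4 ⊕ ℤ/8 ⊕ ℤ/8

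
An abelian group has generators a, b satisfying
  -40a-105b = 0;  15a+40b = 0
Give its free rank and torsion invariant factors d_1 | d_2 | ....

Answer: M ≅ ℤ/5 ⊕ ℤ/5

Derivation:
rank_ℚ(R)=2; free=2−2=0
SNF(R) diag = [5, 5] → torsion [5, 5]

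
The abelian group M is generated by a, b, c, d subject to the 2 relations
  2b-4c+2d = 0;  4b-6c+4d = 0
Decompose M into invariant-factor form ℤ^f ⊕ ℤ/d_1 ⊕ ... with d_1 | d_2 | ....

Answer: M ≅ ℤ^2 ⊕ ℤ/2 ⊕ ℤ/2

Derivation:
rank_ℚ(R)=2; free=4−2=2
SNF(R) diag = [2, 2] → torsion [2, 2]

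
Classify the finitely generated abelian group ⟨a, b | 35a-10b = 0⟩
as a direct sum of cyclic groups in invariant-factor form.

Answer: M ≅ ℤ^1 ⊕ ℤ/5

Derivation:
rank_ℚ(R)=1; free=2−1=1
SNF(R) diag = [5] → torsion [5]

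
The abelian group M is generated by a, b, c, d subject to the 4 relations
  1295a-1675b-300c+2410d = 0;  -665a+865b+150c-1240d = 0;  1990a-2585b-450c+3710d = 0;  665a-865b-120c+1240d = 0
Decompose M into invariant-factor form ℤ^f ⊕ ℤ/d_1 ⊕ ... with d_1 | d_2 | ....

rank_ℚ(R)=4; free=4−4=0
SNF(R) diag = [5, 15, 30, 90] → torsion [5, 15, 30, 90]

Answer: M ≅ ℤ/5 ⊕ ℤ/15 ⊕ ℤ/30 ⊕ ℤ/90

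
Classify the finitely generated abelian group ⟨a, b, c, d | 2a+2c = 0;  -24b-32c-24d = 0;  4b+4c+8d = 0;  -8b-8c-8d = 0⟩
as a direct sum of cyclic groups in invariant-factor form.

rank_ℚ(R)=4; free=4−4=0
SNF(R) diag = [2, 4, 8, 8] → torsion [2, 4, 8, 8]

Answer: M ≅ ℤ/2 ⊕ ℤ/4 ⊕ ℤ/8 ⊕ ℤ/8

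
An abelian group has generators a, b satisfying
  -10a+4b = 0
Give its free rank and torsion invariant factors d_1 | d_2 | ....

rank_ℚ(R)=1; free=2−1=1
SNF(R) diag = [2] → torsion [2]

Answer: M ≅ ℤ^1 ⊕ ℤ/2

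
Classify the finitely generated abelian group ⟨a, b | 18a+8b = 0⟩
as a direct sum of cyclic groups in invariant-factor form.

Answer: M ≅ ℤ^1 ⊕ ℤ/2

Derivation:
rank_ℚ(R)=1; free=2−1=1
SNF(R) diag = [2] → torsion [2]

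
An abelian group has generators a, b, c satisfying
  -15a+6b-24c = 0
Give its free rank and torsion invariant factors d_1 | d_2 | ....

rank_ℚ(R)=1; free=3−1=2
SNF(R) diag = [3] → torsion [3]

Answer: M ≅ ℤ^2 ⊕ ℤ/3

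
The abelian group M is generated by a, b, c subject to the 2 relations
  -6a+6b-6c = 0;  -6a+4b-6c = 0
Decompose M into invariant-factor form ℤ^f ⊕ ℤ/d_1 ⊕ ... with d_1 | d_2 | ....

rank_ℚ(R)=2; free=3−2=1
SNF(R) diag = [2, 6] → torsion [2, 6]

Answer: M ≅ ℤ^1 ⊕ ℤ/2 ⊕ ℤ/6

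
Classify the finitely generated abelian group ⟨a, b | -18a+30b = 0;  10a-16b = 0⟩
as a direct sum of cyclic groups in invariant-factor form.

rank_ℚ(R)=2; free=2−2=0
SNF(R) diag = [2, 6] → torsion [2, 6]

Answer: M ≅ ℤ/2 ⊕ ℤ/6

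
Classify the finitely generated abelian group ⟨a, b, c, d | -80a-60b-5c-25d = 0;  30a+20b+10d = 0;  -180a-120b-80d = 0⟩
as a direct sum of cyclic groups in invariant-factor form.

Answer: M ≅ ℤ^1 ⊕ ℤ/5 ⊕ ℤ/10 ⊕ ℤ/20

Derivation:
rank_ℚ(R)=3; free=4−3=1
SNF(R) diag = [5, 10, 20] → torsion [5, 10, 20]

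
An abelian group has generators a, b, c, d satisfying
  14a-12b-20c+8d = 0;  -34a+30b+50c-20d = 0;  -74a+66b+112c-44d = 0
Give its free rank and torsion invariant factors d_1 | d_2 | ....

Answer: M ≅ ℤ^1 ⊕ ℤ/2 ⊕ ℤ/2 ⊕ ℤ/2

Derivation:
rank_ℚ(R)=3; free=4−3=1
SNF(R) diag = [2, 2, 2] → torsion [2, 2, 2]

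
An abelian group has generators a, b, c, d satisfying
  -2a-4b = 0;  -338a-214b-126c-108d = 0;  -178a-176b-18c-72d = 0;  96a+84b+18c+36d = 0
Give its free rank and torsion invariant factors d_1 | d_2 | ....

Answer: M ≅ ℤ/2 ⊕ ℤ/6 ⊕ ℤ/18 ⊕ ℤ/36

Derivation:
rank_ℚ(R)=4; free=4−4=0
SNF(R) diag = [2, 6, 18, 36] → torsion [2, 6, 18, 36]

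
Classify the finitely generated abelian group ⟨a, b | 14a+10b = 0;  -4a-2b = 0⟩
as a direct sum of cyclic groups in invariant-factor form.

rank_ℚ(R)=2; free=2−2=0
SNF(R) diag = [2, 6] → torsion [2, 6]

Answer: M ≅ ℤ/2 ⊕ ℤ/6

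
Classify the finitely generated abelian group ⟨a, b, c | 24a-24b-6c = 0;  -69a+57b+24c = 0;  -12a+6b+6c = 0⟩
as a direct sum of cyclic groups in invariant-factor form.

rank_ℚ(R)=3; free=3−3=0
SNF(R) diag = [3, 6, 6] → torsion [3, 6, 6]

Answer: M ≅ ℤ/3 ⊕ ℤ/6 ⊕ ℤ/6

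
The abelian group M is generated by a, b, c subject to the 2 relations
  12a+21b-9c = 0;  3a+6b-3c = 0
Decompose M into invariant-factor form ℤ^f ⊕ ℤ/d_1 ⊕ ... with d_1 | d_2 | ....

Answer: M ≅ ℤ^1 ⊕ ℤ/3 ⊕ ℤ/3

Derivation:
rank_ℚ(R)=2; free=3−2=1
SNF(R) diag = [3, 3] → torsion [3, 3]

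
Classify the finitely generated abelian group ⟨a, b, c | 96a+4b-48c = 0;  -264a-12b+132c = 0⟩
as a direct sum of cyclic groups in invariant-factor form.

rank_ℚ(R)=2; free=3−2=1
SNF(R) diag = [4, 12] → torsion [4, 12]

Answer: M ≅ ℤ^1 ⊕ ℤ/4 ⊕ ℤ/12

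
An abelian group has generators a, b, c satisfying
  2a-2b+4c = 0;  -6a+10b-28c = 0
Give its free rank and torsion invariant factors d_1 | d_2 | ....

Answer: M ≅ ℤ^1 ⊕ ℤ/2 ⊕ ℤ/4

Derivation:
rank_ℚ(R)=2; free=3−2=1
SNF(R) diag = [2, 4] → torsion [2, 4]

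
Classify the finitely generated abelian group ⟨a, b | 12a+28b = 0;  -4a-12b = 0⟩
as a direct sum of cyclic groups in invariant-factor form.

Answer: M ≅ ℤ/4 ⊕ ℤ/8

Derivation:
rank_ℚ(R)=2; free=2−2=0
SNF(R) diag = [4, 8] → torsion [4, 8]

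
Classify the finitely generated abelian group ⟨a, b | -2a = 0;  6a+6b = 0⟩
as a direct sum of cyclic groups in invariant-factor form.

Answer: M ≅ ℤ/2 ⊕ ℤ/6

Derivation:
rank_ℚ(R)=2; free=2−2=0
SNF(R) diag = [2, 6] → torsion [2, 6]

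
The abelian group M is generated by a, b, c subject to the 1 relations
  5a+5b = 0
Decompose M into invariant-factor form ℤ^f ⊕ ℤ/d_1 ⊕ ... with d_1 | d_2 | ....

Answer: M ≅ ℤ^2 ⊕ ℤ/5

Derivation:
rank_ℚ(R)=1; free=3−1=2
SNF(R) diag = [5] → torsion [5]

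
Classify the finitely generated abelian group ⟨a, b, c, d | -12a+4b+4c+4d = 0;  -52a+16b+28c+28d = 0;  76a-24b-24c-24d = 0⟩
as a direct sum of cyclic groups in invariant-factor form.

Answer: M ≅ ℤ^1 ⊕ ℤ/4 ⊕ ℤ/4 ⊕ ℤ/12

Derivation:
rank_ℚ(R)=3; free=4−3=1
SNF(R) diag = [4, 4, 12] → torsion [4, 4, 12]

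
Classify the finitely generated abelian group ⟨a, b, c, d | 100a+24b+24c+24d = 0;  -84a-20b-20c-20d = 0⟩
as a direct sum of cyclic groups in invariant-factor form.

rank_ℚ(R)=2; free=4−2=2
SNF(R) diag = [4, 4] → torsion [4, 4]

Answer: M ≅ ℤ^2 ⊕ ℤ/4 ⊕ ℤ/4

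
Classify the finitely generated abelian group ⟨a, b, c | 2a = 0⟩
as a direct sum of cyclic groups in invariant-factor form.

rank_ℚ(R)=1; free=3−1=2
SNF(R) diag = [2] → torsion [2]

Answer: M ≅ ℤ^2 ⊕ ℤ/2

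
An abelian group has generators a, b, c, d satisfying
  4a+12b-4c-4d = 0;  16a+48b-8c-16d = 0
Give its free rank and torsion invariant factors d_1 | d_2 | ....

rank_ℚ(R)=2; free=4−2=2
SNF(R) diag = [4, 8] → torsion [4, 8]

Answer: M ≅ ℤ^2 ⊕ ℤ/4 ⊕ ℤ/8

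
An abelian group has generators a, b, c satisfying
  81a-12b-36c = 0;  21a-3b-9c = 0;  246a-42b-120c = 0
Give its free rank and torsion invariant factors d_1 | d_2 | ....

Answer: M ≅ ℤ/3 ⊕ ℤ/3 ⊕ ℤ/6

Derivation:
rank_ℚ(R)=3; free=3−3=0
SNF(R) diag = [3, 3, 6] → torsion [3, 3, 6]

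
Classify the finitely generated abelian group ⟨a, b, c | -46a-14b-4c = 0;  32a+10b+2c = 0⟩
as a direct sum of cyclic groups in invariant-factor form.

Answer: M ≅ ℤ^1 ⊕ ℤ/2 ⊕ ℤ/6

Derivation:
rank_ℚ(R)=2; free=3−2=1
SNF(R) diag = [2, 6] → torsion [2, 6]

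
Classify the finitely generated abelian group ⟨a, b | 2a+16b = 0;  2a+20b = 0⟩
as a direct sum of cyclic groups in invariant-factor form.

Answer: M ≅ ℤ/2 ⊕ ℤ/4

Derivation:
rank_ℚ(R)=2; free=2−2=0
SNF(R) diag = [2, 4] → torsion [2, 4]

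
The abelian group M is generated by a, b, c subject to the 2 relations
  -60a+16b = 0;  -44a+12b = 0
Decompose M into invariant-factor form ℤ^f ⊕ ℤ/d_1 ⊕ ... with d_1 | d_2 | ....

Answer: M ≅ ℤ^1 ⊕ ℤ/4 ⊕ ℤ/4

Derivation:
rank_ℚ(R)=2; free=3−2=1
SNF(R) diag = [4, 4] → torsion [4, 4]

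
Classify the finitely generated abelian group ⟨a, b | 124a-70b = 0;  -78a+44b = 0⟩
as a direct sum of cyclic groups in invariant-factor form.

Answer: M ≅ ℤ/2 ⊕ ℤ/2

Derivation:
rank_ℚ(R)=2; free=2−2=0
SNF(R) diag = [2, 2] → torsion [2, 2]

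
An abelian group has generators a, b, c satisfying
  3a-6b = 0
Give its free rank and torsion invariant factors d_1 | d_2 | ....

rank_ℚ(R)=1; free=3−1=2
SNF(R) diag = [3] → torsion [3]

Answer: M ≅ ℤ^2 ⊕ ℤ/3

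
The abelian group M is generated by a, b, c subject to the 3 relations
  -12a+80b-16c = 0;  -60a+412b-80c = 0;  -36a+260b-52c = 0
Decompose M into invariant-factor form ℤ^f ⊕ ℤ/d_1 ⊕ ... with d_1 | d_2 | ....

Answer: M ≅ ℤ/4 ⊕ ℤ/12 ⊕ ℤ/12

Derivation:
rank_ℚ(R)=3; free=3−3=0
SNF(R) diag = [4, 12, 12] → torsion [4, 12, 12]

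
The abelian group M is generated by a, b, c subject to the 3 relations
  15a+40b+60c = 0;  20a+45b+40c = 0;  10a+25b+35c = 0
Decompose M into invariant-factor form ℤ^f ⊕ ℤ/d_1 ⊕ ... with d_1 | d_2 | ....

rank_ℚ(R)=3; free=3−3=0
SNF(R) diag = [5, 5, 15] → torsion [5, 5, 15]

Answer: M ≅ ℤ/5 ⊕ ℤ/5 ⊕ ℤ/15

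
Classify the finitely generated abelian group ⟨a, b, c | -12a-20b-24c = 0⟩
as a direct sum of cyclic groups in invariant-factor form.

Answer: M ≅ ℤ^2 ⊕ ℤ/4

Derivation:
rank_ℚ(R)=1; free=3−1=2
SNF(R) diag = [4] → torsion [4]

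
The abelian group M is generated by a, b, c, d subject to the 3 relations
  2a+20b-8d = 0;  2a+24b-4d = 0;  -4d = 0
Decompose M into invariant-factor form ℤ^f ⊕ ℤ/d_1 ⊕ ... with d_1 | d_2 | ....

Answer: M ≅ ℤ^1 ⊕ ℤ/2 ⊕ ℤ/4 ⊕ ℤ/4

Derivation:
rank_ℚ(R)=3; free=4−3=1
SNF(R) diag = [2, 4, 4] → torsion [2, 4, 4]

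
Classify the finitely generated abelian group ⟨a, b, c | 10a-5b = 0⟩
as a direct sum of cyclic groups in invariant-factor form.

rank_ℚ(R)=1; free=3−1=2
SNF(R) diag = [5] → torsion [5]

Answer: M ≅ ℤ^2 ⊕ ℤ/5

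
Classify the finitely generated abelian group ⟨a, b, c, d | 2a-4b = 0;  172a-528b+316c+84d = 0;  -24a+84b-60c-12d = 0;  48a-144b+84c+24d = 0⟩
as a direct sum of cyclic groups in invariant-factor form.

Answer: M ≅ ℤ/2 ⊕ ℤ/4 ⊕ ℤ/12 ⊕ ℤ/12

Derivation:
rank_ℚ(R)=4; free=4−4=0
SNF(R) diag = [2, 4, 12, 12] → torsion [2, 4, 12, 12]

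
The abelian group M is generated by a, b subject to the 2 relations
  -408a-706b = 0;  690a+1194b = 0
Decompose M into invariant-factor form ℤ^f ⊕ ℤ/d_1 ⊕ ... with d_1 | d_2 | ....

Answer: M ≅ ℤ/2 ⊕ ℤ/6

Derivation:
rank_ℚ(R)=2; free=2−2=0
SNF(R) diag = [2, 6] → torsion [2, 6]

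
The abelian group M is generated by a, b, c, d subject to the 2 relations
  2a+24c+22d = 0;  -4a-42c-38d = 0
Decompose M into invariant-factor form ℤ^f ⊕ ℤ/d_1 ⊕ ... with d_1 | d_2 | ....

Answer: M ≅ ℤ^2 ⊕ ℤ/2 ⊕ ℤ/6

Derivation:
rank_ℚ(R)=2; free=4−2=2
SNF(R) diag = [2, 6] → torsion [2, 6]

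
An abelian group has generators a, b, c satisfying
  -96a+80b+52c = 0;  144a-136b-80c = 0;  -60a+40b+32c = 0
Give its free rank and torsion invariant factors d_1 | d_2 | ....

rank_ℚ(R)=3; free=3−3=0
SNF(R) diag = [4, 12, 24] → torsion [4, 12, 24]

Answer: M ≅ ℤ/4 ⊕ ℤ/12 ⊕ ℤ/24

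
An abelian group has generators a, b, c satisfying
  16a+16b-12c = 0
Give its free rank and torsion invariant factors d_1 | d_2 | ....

rank_ℚ(R)=1; free=3−1=2
SNF(R) diag = [4] → torsion [4]

Answer: M ≅ ℤ^2 ⊕ ℤ/4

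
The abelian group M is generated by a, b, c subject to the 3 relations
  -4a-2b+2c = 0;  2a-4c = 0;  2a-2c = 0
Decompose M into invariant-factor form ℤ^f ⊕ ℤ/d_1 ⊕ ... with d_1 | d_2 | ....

Answer: M ≅ ℤ/2 ⊕ ℤ/2 ⊕ ℤ/2

Derivation:
rank_ℚ(R)=3; free=3−3=0
SNF(R) diag = [2, 2, 2] → torsion [2, 2, 2]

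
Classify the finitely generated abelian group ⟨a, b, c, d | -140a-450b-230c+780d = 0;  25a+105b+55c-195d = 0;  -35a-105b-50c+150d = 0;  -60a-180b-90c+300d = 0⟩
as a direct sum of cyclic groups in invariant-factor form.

Answer: M ≅ ℤ/5 ⊕ ℤ/15 ⊕ ℤ/30 ⊕ ℤ/30

Derivation:
rank_ℚ(R)=4; free=4−4=0
SNF(R) diag = [5, 15, 30, 30] → torsion [5, 15, 30, 30]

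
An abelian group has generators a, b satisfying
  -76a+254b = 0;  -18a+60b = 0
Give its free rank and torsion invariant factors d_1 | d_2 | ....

Answer: M ≅ ℤ/2 ⊕ ℤ/6

Derivation:
rank_ℚ(R)=2; free=2−2=0
SNF(R) diag = [2, 6] → torsion [2, 6]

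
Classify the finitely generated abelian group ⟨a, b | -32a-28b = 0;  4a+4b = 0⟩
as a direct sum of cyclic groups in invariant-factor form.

rank_ℚ(R)=2; free=2−2=0
SNF(R) diag = [4, 4] → torsion [4, 4]

Answer: M ≅ ℤ/4 ⊕ ℤ/4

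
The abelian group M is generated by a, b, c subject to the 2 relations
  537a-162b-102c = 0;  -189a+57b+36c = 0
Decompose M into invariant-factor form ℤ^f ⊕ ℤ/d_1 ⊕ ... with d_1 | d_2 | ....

rank_ℚ(R)=2; free=3−2=1
SNF(R) diag = [3, 3] → torsion [3, 3]

Answer: M ≅ ℤ^1 ⊕ ℤ/3 ⊕ ℤ/3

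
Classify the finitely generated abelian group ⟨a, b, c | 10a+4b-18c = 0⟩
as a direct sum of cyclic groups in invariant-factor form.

rank_ℚ(R)=1; free=3−1=2
SNF(R) diag = [2] → torsion [2]

Answer: M ≅ ℤ^2 ⊕ ℤ/2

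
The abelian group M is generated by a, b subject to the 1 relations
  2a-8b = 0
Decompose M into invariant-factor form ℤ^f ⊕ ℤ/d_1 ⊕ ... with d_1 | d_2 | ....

Answer: M ≅ ℤ^1 ⊕ ℤ/2

Derivation:
rank_ℚ(R)=1; free=2−1=1
SNF(R) diag = [2] → torsion [2]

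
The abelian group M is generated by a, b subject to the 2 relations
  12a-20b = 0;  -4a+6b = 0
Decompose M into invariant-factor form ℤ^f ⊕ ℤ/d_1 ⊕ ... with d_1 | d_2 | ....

rank_ℚ(R)=2; free=2−2=0
SNF(R) diag = [2, 4] → torsion [2, 4]

Answer: M ≅ ℤ/2 ⊕ ℤ/4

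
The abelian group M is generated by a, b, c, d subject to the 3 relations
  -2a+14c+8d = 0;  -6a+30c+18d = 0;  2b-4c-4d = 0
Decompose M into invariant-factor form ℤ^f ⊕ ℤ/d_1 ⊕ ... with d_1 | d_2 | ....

rank_ℚ(R)=3; free=4−3=1
SNF(R) diag = [2, 2, 6] → torsion [2, 2, 6]

Answer: M ≅ ℤ^1 ⊕ ℤ/2 ⊕ ℤ/2 ⊕ ℤ/6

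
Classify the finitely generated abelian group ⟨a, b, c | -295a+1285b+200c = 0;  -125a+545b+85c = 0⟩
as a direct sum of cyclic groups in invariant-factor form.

Answer: M ≅ ℤ^1 ⊕ ℤ/5 ⊕ ℤ/15

Derivation:
rank_ℚ(R)=2; free=3−2=1
SNF(R) diag = [5, 15] → torsion [5, 15]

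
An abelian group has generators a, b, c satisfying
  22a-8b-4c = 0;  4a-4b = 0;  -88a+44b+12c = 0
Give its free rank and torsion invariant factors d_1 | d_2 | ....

Answer: M ≅ ℤ/2 ⊕ ℤ/4 ⊕ ℤ/4

Derivation:
rank_ℚ(R)=3; free=3−3=0
SNF(R) diag = [2, 4, 4] → torsion [2, 4, 4]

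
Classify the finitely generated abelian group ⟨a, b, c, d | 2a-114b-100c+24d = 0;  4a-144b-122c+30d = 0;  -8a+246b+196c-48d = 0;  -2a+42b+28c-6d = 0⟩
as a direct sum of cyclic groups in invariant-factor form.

Answer: M ≅ ℤ/2 ⊕ ℤ/6 ⊕ ℤ/6 ⊕ ℤ/18

Derivation:
rank_ℚ(R)=4; free=4−4=0
SNF(R) diag = [2, 6, 6, 18] → torsion [2, 6, 6, 18]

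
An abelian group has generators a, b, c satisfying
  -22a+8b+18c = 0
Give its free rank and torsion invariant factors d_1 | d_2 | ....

rank_ℚ(R)=1; free=3−1=2
SNF(R) diag = [2] → torsion [2]

Answer: M ≅ ℤ^2 ⊕ ℤ/2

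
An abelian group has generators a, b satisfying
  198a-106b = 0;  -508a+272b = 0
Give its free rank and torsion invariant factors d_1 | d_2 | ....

Answer: M ≅ ℤ/2 ⊕ ℤ/4

Derivation:
rank_ℚ(R)=2; free=2−2=0
SNF(R) diag = [2, 4] → torsion [2, 4]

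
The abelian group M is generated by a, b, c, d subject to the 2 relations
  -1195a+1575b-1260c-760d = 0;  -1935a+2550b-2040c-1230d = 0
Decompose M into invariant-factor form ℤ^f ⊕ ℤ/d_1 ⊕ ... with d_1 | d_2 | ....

Answer: M ≅ ℤ^2 ⊕ ℤ/5 ⊕ ℤ/15

Derivation:
rank_ℚ(R)=2; free=4−2=2
SNF(R) diag = [5, 15] → torsion [5, 15]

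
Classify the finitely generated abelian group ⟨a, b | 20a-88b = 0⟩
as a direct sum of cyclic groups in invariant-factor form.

rank_ℚ(R)=1; free=2−1=1
SNF(R) diag = [4] → torsion [4]

Answer: M ≅ ℤ^1 ⊕ ℤ/4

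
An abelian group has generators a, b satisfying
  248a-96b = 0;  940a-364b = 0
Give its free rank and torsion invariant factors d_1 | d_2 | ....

Answer: M ≅ ℤ/4 ⊕ ℤ/8

Derivation:
rank_ℚ(R)=2; free=2−2=0
SNF(R) diag = [4, 8] → torsion [4, 8]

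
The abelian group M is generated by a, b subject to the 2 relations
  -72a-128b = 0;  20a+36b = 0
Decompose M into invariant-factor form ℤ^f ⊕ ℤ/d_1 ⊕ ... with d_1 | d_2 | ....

rank_ℚ(R)=2; free=2−2=0
SNF(R) diag = [4, 8] → torsion [4, 8]

Answer: M ≅ ℤ/4 ⊕ ℤ/8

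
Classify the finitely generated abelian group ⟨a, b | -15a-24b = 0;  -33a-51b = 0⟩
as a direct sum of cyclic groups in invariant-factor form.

rank_ℚ(R)=2; free=2−2=0
SNF(R) diag = [3, 9] → torsion [3, 9]

Answer: M ≅ ℤ/3 ⊕ ℤ/9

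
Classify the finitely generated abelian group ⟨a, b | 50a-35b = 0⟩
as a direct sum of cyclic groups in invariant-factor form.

rank_ℚ(R)=1; free=2−1=1
SNF(R) diag = [5] → torsion [5]

Answer: M ≅ ℤ^1 ⊕ ℤ/5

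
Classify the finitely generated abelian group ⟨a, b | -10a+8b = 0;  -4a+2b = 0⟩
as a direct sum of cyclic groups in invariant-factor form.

rank_ℚ(R)=2; free=2−2=0
SNF(R) diag = [2, 6] → torsion [2, 6]

Answer: M ≅ ℤ/2 ⊕ ℤ/6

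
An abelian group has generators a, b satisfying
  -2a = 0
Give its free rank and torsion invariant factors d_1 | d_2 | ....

rank_ℚ(R)=1; free=2−1=1
SNF(R) diag = [2] → torsion [2]

Answer: M ≅ ℤ^1 ⊕ ℤ/2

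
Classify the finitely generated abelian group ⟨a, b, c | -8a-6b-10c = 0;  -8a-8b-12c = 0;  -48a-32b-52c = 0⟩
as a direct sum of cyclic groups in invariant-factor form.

rank_ℚ(R)=3; free=3−3=0
SNF(R) diag = [2, 4, 8] → torsion [2, 4, 8]

Answer: M ≅ ℤ/2 ⊕ ℤ/4 ⊕ ℤ/8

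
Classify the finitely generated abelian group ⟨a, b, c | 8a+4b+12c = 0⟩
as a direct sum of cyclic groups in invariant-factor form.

Answer: M ≅ ℤ^2 ⊕ ℤ/4

Derivation:
rank_ℚ(R)=1; free=3−1=2
SNF(R) diag = [4] → torsion [4]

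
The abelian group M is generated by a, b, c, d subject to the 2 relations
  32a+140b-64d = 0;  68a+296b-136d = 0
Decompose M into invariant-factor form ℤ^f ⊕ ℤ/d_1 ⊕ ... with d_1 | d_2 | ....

rank_ℚ(R)=2; free=4−2=2
SNF(R) diag = [4, 12] → torsion [4, 12]

Answer: M ≅ ℤ^2 ⊕ ℤ/4 ⊕ ℤ/12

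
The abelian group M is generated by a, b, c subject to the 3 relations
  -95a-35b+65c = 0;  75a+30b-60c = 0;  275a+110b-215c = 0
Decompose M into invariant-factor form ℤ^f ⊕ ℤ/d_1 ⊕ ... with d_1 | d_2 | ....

Answer: M ≅ ℤ/5 ⊕ ℤ/15 ⊕ ℤ/15

Derivation:
rank_ℚ(R)=3; free=3−3=0
SNF(R) diag = [5, 15, 15] → torsion [5, 15, 15]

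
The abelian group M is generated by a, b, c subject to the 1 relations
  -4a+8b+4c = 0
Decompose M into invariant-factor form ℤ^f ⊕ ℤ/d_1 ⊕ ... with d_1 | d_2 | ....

Answer: M ≅ ℤ^2 ⊕ ℤ/4

Derivation:
rank_ℚ(R)=1; free=3−1=2
SNF(R) diag = [4] → torsion [4]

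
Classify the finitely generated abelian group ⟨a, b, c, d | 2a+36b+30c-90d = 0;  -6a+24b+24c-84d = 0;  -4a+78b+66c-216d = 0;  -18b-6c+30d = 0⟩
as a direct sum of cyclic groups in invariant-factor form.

rank_ℚ(R)=4; free=4−4=0
SNF(R) diag = [2, 6, 6, 18] → torsion [2, 6, 6, 18]

Answer: M ≅ ℤ/2 ⊕ ℤ/6 ⊕ ℤ/6 ⊕ ℤ/18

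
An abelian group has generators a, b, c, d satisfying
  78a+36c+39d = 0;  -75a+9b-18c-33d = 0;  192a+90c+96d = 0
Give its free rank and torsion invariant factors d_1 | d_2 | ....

rank_ℚ(R)=3; free=4−3=1
SNF(R) diag = [3, 9, 18] → torsion [3, 9, 18]

Answer: M ≅ ℤ^1 ⊕ ℤ/3 ⊕ ℤ/9 ⊕ ℤ/18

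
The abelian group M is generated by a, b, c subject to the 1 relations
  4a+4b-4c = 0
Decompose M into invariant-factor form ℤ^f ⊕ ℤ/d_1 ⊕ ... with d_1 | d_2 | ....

rank_ℚ(R)=1; free=3−1=2
SNF(R) diag = [4] → torsion [4]

Answer: M ≅ ℤ^2 ⊕ ℤ/4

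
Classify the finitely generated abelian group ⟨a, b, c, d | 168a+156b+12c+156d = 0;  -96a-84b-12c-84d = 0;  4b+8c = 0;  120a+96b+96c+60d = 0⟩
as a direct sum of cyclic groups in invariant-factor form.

Answer: M ≅ ℤ/4 ⊕ ℤ/12 ⊕ ℤ/36 ⊕ ℤ/72

Derivation:
rank_ℚ(R)=4; free=4−4=0
SNF(R) diag = [4, 12, 36, 72] → torsion [4, 12, 36, 72]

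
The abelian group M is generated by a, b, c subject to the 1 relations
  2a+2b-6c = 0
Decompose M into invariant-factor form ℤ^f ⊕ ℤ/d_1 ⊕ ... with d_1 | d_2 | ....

Answer: M ≅ ℤ^2 ⊕ ℤ/2

Derivation:
rank_ℚ(R)=1; free=3−1=2
SNF(R) diag = [2] → torsion [2]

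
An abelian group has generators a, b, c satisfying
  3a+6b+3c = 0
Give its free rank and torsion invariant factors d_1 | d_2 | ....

Answer: M ≅ ℤ^2 ⊕ ℤ/3

Derivation:
rank_ℚ(R)=1; free=3−1=2
SNF(R) diag = [3] → torsion [3]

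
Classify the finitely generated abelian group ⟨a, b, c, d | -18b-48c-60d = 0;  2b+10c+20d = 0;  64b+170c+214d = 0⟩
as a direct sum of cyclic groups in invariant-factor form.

rank_ℚ(R)=3; free=4−3=1
SNF(R) diag = [2, 6, 18] → torsion [2, 6, 18]

Answer: M ≅ ℤ^1 ⊕ ℤ/2 ⊕ ℤ/6 ⊕ ℤ/18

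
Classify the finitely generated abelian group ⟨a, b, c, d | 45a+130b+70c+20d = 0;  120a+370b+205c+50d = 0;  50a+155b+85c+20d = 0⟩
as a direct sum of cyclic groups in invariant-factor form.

Answer: M ≅ ℤ^1 ⊕ ℤ/5 ⊕ ℤ/5 ⊕ ℤ/15

Derivation:
rank_ℚ(R)=3; free=4−3=1
SNF(R) diag = [5, 5, 15] → torsion [5, 5, 15]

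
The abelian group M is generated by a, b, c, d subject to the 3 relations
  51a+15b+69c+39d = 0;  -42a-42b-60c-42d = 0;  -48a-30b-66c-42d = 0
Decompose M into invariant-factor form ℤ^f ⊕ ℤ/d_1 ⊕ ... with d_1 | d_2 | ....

Answer: M ≅ ℤ^1 ⊕ ℤ/3 ⊕ ℤ/6 ⊕ ℤ/18

Derivation:
rank_ℚ(R)=3; free=4−3=1
SNF(R) diag = [3, 6, 18] → torsion [3, 6, 18]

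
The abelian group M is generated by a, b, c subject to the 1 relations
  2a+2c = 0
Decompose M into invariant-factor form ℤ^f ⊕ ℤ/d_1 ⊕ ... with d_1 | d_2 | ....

Answer: M ≅ ℤ^2 ⊕ ℤ/2

Derivation:
rank_ℚ(R)=1; free=3−1=2
SNF(R) diag = [2] → torsion [2]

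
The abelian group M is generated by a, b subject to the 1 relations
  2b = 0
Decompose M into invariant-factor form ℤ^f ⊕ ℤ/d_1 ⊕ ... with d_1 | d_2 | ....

Answer: M ≅ ℤ^1 ⊕ ℤ/2

Derivation:
rank_ℚ(R)=1; free=2−1=1
SNF(R) diag = [2] → torsion [2]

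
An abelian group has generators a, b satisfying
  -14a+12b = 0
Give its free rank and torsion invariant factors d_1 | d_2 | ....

rank_ℚ(R)=1; free=2−1=1
SNF(R) diag = [2] → torsion [2]

Answer: M ≅ ℤ^1 ⊕ ℤ/2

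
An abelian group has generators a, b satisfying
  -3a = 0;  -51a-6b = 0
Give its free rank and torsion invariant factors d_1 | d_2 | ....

Answer: M ≅ ℤ/3 ⊕ ℤ/6

Derivation:
rank_ℚ(R)=2; free=2−2=0
SNF(R) diag = [3, 6] → torsion [3, 6]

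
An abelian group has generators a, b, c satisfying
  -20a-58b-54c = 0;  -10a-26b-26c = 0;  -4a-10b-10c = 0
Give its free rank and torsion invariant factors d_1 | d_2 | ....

rank_ℚ(R)=3; free=3−3=0
SNF(R) diag = [2, 2, 4] → torsion [2, 2, 4]

Answer: M ≅ ℤ/2 ⊕ ℤ/2 ⊕ ℤ/4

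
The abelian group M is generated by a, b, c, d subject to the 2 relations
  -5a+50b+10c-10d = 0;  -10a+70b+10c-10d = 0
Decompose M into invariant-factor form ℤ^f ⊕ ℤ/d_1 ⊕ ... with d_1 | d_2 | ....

rank_ℚ(R)=2; free=4−2=2
SNF(R) diag = [5, 10] → torsion [5, 10]

Answer: M ≅ ℤ^2 ⊕ ℤ/5 ⊕ ℤ/10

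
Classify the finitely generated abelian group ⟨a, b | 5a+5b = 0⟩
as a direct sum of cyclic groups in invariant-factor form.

rank_ℚ(R)=1; free=2−1=1
SNF(R) diag = [5] → torsion [5]

Answer: M ≅ ℤ^1 ⊕ ℤ/5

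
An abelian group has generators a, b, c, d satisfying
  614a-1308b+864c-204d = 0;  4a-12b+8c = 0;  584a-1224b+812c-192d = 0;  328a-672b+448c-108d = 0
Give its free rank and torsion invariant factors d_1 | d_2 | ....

rank_ℚ(R)=4; free=4−4=0
SNF(R) diag = [2, 4, 12, 36] → torsion [2, 4, 12, 36]

Answer: M ≅ ℤ/2 ⊕ ℤ/4 ⊕ ℤ/12 ⊕ ℤ/36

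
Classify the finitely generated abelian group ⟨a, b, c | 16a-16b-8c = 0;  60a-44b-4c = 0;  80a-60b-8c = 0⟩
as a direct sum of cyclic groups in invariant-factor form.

rank_ℚ(R)=3; free=3−3=0
SNF(R) diag = [4, 4, 8] → torsion [4, 4, 8]

Answer: M ≅ ℤ/4 ⊕ ℤ/4 ⊕ ℤ/8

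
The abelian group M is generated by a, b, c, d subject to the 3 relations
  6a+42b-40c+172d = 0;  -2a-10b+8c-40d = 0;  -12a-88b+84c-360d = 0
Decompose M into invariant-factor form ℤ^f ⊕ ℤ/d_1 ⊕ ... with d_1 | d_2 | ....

Answer: M ≅ ℤ^1 ⊕ ℤ/2 ⊕ ℤ/4 ⊕ ℤ/4

Derivation:
rank_ℚ(R)=3; free=4−3=1
SNF(R) diag = [2, 4, 4] → torsion [2, 4, 4]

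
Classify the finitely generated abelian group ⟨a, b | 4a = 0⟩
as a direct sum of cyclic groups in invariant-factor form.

rank_ℚ(R)=1; free=2−1=1
SNF(R) diag = [4] → torsion [4]

Answer: M ≅ ℤ^1 ⊕ ℤ/4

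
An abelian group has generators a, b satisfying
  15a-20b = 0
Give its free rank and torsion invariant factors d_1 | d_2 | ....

Answer: M ≅ ℤ^1 ⊕ ℤ/5

Derivation:
rank_ℚ(R)=1; free=2−1=1
SNF(R) diag = [5] → torsion [5]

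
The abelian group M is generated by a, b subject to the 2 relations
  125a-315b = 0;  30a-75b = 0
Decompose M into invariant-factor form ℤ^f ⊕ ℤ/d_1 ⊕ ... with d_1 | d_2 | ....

rank_ℚ(R)=2; free=2−2=0
SNF(R) diag = [5, 15] → torsion [5, 15]

Answer: M ≅ ℤ/5 ⊕ ℤ/15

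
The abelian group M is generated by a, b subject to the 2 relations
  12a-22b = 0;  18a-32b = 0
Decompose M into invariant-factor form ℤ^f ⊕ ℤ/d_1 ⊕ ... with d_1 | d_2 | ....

rank_ℚ(R)=2; free=2−2=0
SNF(R) diag = [2, 6] → torsion [2, 6]

Answer: M ≅ ℤ/2 ⊕ ℤ/6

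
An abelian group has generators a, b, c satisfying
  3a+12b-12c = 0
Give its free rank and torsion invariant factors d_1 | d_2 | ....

Answer: M ≅ ℤ^2 ⊕ ℤ/3

Derivation:
rank_ℚ(R)=1; free=3−1=2
SNF(R) diag = [3] → torsion [3]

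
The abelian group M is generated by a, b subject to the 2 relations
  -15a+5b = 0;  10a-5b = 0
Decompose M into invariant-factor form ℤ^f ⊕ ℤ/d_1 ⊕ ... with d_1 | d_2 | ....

Answer: M ≅ ℤ/5 ⊕ ℤ/5

Derivation:
rank_ℚ(R)=2; free=2−2=0
SNF(R) diag = [5, 5] → torsion [5, 5]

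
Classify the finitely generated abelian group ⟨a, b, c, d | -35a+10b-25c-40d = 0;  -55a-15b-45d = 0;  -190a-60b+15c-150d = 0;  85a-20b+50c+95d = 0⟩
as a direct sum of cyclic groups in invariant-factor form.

Answer: M ≅ ℤ/5 ⊕ ℤ/5 ⊕ ℤ/15 ⊕ ℤ/15

Derivation:
rank_ℚ(R)=4; free=4−4=0
SNF(R) diag = [5, 5, 15, 15] → torsion [5, 5, 15, 15]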